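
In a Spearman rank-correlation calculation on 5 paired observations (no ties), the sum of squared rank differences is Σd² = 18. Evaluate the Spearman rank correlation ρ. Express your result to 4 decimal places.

0.1000

ρ = 1 − 6Σd² / [n(n²−1)] = 1 − 6×18 / (5×24)
  = 1 − 108/120 = 1 − 0.90000 ≈ 0.1000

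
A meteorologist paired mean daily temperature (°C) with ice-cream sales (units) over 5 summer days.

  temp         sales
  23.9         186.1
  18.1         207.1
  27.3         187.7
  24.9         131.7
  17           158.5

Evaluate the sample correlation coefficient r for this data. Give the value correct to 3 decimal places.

n = 5, Σx = 111.2, Σy = 871.1, Σx² = 2553.12, Σy² = 155222.05, Σxy = 19294.34
nΣxy − ΣxΣy = 96471.7 − 96866.32 = -394.62
nΣx² − (Σx)² = 12765.6 − 12365.44 = 400.16; nΣy² − (Σy)² = 776110.25 − 758815.21 = 17295.04
r = -394.62 / √(400.16 × 17295.04) = -394.62 / 2630.7381 ≈ -0.150

-0.150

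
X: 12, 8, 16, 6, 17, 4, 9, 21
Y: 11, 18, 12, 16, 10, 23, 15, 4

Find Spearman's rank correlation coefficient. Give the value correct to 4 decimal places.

-0.9524

Rank X: 5, 3, 6, 2, 7, 1, 4, 8
Rank Y: 3, 7, 4, 6, 2, 8, 5, 1
d = rank(X) − rank(Y): 2, -4, 2, -4, 5, -7, -1, 7; Σd² = 164
ρ = 1 − 6Σd² / [n(n²−1)] = 1 − 6×164 / (8×63) = 1 − 984/504 ≈ -0.9524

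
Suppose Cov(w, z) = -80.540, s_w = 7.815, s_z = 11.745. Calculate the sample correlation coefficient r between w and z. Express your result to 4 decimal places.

-0.8775

r = Cov(w,z) / (s_w · s_z) = -80.540 / (7.815 × 11.745)
  = -80.540 / 91.7872 ≈ -0.8775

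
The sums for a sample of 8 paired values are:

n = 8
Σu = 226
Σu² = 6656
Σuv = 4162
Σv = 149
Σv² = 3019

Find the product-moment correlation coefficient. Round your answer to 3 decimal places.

r = (nΣuv − ΣuΣv) / √[(nΣu² − (Σu)²)(nΣv² − (Σv)²)]
Numerator: 8×4162 − 226×149 = -378
Denominator: √[(53248 − 51076)(24152 − 22201)] = √[2172 × 1951] = 2058.5364
r = -378 / 2058.5364 ≈ -0.184

-0.184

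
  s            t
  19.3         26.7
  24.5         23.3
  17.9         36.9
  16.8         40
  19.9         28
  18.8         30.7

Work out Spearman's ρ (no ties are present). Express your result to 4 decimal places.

Rank s: 4, 6, 2, 1, 5, 3
Rank t: 2, 1, 5, 6, 3, 4
d = rank(s) − rank(t): 2, 5, -3, -5, 2, -1; Σd² = 68
ρ = 1 − 6Σd² / [n(n²−1)] = 1 − 6×68 / (6×35) = 1 − 408/210 ≈ -0.9429

-0.9429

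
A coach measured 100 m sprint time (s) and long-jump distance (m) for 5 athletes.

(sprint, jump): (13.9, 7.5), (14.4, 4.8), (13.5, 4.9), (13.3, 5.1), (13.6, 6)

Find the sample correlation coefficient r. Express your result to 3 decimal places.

0.056

n = 5, Σx = 68.7, Σy = 28.3, Σx² = 944.67, Σy² = 165.31, Σxy = 388.95
nΣxy − ΣxΣy = 1944.75 − 1944.21 = 0.54
nΣx² − (Σx)² = 4723.35 − 4719.69 = 3.66; nΣy² − (Σy)² = 826.55 − 800.89 = 25.66
r = 0.54 / √(3.66 × 25.66) = 0.54 / 9.6910 ≈ 0.056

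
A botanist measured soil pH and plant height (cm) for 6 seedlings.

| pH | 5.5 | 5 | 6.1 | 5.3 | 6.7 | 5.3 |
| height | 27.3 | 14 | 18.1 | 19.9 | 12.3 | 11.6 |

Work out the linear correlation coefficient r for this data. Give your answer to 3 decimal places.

n = 6, Σx = 33.9, Σy = 103.2, Σx² = 193.53, Σy² = 1950.76, Σxy = 579.92
nΣxy − ΣxΣy = 3479.52 − 3498.48 = -18.96
nΣx² − (Σx)² = 1161.18 − 1149.21 = 11.97; nΣy² − (Σy)² = 11704.56 − 10650.24 = 1054.32
r = -18.96 / √(11.97 × 1054.32) = -18.96 / 112.3397 ≈ -0.169

-0.169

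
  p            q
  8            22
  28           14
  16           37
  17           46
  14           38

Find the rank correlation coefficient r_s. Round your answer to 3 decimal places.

-0.100

Rank p: 1, 5, 3, 4, 2
Rank q: 2, 1, 3, 5, 4
d = rank(p) − rank(q): -1, 4, 0, -1, -2; Σd² = 22
ρ = 1 − 6Σd² / [n(n²−1)] = 1 − 6×22 / (5×24) = 1 − 132/120 ≈ -0.100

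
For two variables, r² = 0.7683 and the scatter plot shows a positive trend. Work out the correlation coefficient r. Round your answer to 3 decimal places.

|r| = √0.7683 = 0.877
The association is positive, so r = 0.877.

0.877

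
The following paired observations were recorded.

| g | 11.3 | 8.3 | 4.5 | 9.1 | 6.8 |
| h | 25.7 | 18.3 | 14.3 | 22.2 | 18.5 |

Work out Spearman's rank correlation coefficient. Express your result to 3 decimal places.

Rank g: 5, 3, 1, 4, 2
Rank h: 5, 2, 1, 4, 3
d = rank(g) − rank(h): 0, 1, 0, 0, -1; Σd² = 2
ρ = 1 − 6Σd² / [n(n²−1)] = 1 − 6×2 / (5×24) = 1 − 12/120 ≈ 0.900

0.900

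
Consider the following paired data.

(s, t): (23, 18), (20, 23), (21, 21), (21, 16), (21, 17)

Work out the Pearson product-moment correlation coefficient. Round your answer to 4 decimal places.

n = 5, Σs = 106, Σt = 95, Σs² = 2252, Σt² = 1839, Σst = 2008
nΣst − ΣsΣt = 10040 − 10070 = -30
nΣs² − (Σs)² = 11260 − 11236 = 24; nΣt² − (Σt)² = 9195 − 9025 = 170
r = -30 / √(24 × 170) = -30 / 63.8749 ≈ -0.4697

-0.4697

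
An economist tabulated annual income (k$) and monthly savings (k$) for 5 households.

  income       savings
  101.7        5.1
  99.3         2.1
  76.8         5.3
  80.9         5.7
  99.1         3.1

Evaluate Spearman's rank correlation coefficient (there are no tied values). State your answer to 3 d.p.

-0.600

Rank income: 5, 4, 1, 2, 3
Rank savings: 3, 1, 4, 5, 2
d = rank(income) − rank(savings): 2, 3, -3, -3, 1; Σd² = 32
ρ = 1 − 6Σd² / [n(n²−1)] = 1 − 6×32 / (5×24) = 1 − 192/120 ≈ -0.600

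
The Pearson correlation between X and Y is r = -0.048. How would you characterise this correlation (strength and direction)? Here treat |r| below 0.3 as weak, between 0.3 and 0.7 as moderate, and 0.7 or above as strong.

r = -0.048 < 0 so the relationship is negative.
|r| = 0.048, which falls in the weak range.

weak negative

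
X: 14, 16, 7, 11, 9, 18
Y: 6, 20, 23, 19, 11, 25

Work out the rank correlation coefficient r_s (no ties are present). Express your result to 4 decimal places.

0.2571

Rank X: 4, 5, 1, 3, 2, 6
Rank Y: 1, 4, 5, 3, 2, 6
d = rank(X) − rank(Y): 3, 1, -4, 0, 0, 0; Σd² = 26
ρ = 1 − 6Σd² / [n(n²−1)] = 1 − 6×26 / (6×35) = 1 − 156/210 ≈ 0.2571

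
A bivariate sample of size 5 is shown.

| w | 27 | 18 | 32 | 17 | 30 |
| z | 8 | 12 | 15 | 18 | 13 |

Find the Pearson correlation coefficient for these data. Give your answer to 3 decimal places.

n = 5, Σw = 124, Σz = 66, Σw² = 3266, Σz² = 926, Σwz = 1608
nΣwz − ΣwΣz = 8040 − 8184 = -144
nΣw² − (Σw)² = 16330 − 15376 = 954; nΣz² − (Σz)² = 4630 − 4356 = 274
r = -144 / √(954 × 274) = -144 / 511.2690 ≈ -0.282

-0.282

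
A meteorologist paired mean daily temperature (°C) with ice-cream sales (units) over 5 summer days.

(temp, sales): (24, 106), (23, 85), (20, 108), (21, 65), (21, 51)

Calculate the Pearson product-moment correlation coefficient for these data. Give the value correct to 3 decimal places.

n = 5, Σx = 109, Σy = 415, Σx² = 2387, Σy² = 36951, Σxy = 9095
nΣxy − ΣxΣy = 45475 − 45235 = 240
nΣx² − (Σx)² = 11935 − 11881 = 54; nΣy² − (Σy)² = 184755 − 172225 = 12530
r = 240 / √(54 × 12530) = 240 / 822.5691 ≈ 0.292

0.292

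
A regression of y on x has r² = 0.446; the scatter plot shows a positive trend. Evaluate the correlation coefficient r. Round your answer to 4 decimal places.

0.6678

|r| = √0.446 = 0.6678
The association is positive, so r = 0.6678.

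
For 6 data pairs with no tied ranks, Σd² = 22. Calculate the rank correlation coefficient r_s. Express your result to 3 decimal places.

0.371

ρ = 1 − 6Σd² / [n(n²−1)] = 1 − 6×22 / (6×35)
  = 1 − 132/210 = 1 − 0.6286 ≈ 0.371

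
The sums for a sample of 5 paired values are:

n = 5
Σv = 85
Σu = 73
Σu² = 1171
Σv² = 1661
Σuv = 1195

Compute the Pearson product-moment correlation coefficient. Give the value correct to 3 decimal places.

-0.305

r = (nΣuv − ΣuΣv) / √[(nΣu² − (Σu)²)(nΣv² − (Σv)²)]
Numerator: 5×1195 − 73×85 = -230
Denominator: √[(5855 − 5329)(8305 − 7225)] = √[526 × 1080] = 753.7108
r = -230 / 753.7108 ≈ -0.305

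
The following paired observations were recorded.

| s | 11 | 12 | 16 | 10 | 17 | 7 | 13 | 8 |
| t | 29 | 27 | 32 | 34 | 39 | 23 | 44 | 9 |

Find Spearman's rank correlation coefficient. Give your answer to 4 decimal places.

0.7143

Rank s: 4, 5, 7, 3, 8, 1, 6, 2
Rank t: 4, 3, 5, 6, 7, 2, 8, 1
d = rank(s) − rank(t): 0, 2, 2, -3, 1, -1, -2, 1; Σd² = 24
ρ = 1 − 6Σd² / [n(n²−1)] = 1 − 6×24 / (8×63) = 1 − 144/504 ≈ 0.7143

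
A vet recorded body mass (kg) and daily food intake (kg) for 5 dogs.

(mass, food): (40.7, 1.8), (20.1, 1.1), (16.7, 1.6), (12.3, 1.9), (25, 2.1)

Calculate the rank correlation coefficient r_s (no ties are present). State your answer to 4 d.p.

0.1000

Rank mass: 5, 3, 2, 1, 4
Rank food: 3, 1, 2, 4, 5
d = rank(mass) − rank(food): 2, 2, 0, -3, -1; Σd² = 18
ρ = 1 − 6Σd² / [n(n²−1)] = 1 − 6×18 / (5×24) = 1 − 108/120 ≈ 0.1000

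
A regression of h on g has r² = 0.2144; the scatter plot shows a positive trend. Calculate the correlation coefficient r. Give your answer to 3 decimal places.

|r| = √0.2144 = 0.463
The association is positive, so r = 0.463.

0.463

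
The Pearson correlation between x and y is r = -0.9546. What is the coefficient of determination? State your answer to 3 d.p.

0.911

r² = (-0.9546)² = 0.911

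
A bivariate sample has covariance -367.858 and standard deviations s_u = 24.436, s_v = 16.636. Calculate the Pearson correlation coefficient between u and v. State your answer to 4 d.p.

-0.9049

r = Cov(u,v) / (s_u · s_v) = -367.858 / (24.436 × 16.636)
  = -367.858 / 406.5173 ≈ -0.9049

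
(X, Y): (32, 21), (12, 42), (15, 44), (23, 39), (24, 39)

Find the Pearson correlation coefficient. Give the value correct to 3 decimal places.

n = 5, ΣX = 106, ΣY = 185, ΣX² = 2498, ΣY² = 7183, ΣXY = 3669
nΣXY − ΣXΣY = 18345 − 19610 = -1265
nΣX² − (ΣX)² = 12490 − 11236 = 1254; nΣY² − (ΣY)² = 35915 − 34225 = 1690
r = -1265 / √(1254 × 1690) = -1265 / 1455.7678 ≈ -0.869

-0.869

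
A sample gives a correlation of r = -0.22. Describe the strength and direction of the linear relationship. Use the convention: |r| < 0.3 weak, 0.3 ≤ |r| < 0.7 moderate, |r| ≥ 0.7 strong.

r = -0.22 < 0 so the relationship is negative.
|r| = 0.22, which falls in the weak range.

weak negative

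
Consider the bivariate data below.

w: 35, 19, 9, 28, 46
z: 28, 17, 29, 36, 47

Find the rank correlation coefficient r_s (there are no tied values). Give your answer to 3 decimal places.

0.500

Rank w: 4, 2, 1, 3, 5
Rank z: 2, 1, 3, 4, 5
d = rank(w) − rank(z): 2, 1, -2, -1, 0; Σd² = 10
ρ = 1 − 6Σd² / [n(n²−1)] = 1 − 6×10 / (5×24) = 1 − 60/120 ≈ 0.500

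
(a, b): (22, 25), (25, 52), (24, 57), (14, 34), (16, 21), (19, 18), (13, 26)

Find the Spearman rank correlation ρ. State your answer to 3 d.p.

0.393

Rank a: 5, 7, 6, 2, 3, 4, 1
Rank b: 3, 6, 7, 5, 2, 1, 4
d = rank(a) − rank(b): 2, 1, -1, -3, 1, 3, -3; Σd² = 34
ρ = 1 − 6Σd² / [n(n²−1)] = 1 − 6×34 / (7×48) = 1 − 204/336 ≈ 0.393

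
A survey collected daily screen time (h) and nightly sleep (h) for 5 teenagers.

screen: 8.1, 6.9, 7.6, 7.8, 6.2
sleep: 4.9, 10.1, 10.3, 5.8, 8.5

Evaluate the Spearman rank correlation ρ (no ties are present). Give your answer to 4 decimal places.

-0.6000

Rank screen: 5, 2, 3, 4, 1
Rank sleep: 1, 4, 5, 2, 3
d = rank(screen) − rank(sleep): 4, -2, -2, 2, -2; Σd² = 32
ρ = 1 − 6Σd² / [n(n²−1)] = 1 − 6×32 / (5×24) = 1 − 192/120 ≈ -0.6000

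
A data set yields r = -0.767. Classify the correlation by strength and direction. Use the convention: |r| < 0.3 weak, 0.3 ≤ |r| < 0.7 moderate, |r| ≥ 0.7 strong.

r = -0.767 < 0 so the relationship is negative.
|r| = 0.767, which falls in the strong range.

strong negative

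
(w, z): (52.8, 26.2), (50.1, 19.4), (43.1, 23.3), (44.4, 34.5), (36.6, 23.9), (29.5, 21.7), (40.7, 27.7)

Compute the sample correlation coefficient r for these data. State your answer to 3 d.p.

0.135

n = 7, Σw = 297.2, Σz = 176.7, Σw² = 12993.12, Σz² = 4605.33, Σwz = 7533.61
nΣwz − ΣwΣz = 52735.27 − 52515.24 = 220.03
nΣw² − (Σw)² = 90951.84 − 88327.84 = 2624; nΣz² − (Σz)² = 32237.31 − 31222.89 = 1014.42
r = 220.03 / √(2624 × 1014.42) = 220.03 / 1631.5140 ≈ 0.135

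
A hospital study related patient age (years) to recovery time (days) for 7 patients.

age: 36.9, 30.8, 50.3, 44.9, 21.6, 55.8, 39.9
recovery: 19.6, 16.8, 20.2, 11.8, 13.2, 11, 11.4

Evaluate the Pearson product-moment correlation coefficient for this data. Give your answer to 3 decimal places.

n = 7, Σx = 280.2, Σy = 104, Σx² = 12028.56, Σy² = 1638.88, Σxy = 4140.34
nΣxy − ΣxΣy = 28982.38 − 29140.8 = -158.42
nΣx² − (Σx)² = 84199.92 − 78512.04 = 5687.88; nΣy² − (Σy)² = 11472.16 − 10816 = 656.16
r = -158.42 / √(5687.88 × 656.16) = -158.42 / 1931.8797 ≈ -0.082

-0.082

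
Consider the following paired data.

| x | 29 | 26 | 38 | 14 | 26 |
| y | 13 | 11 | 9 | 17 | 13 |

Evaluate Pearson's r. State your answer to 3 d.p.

-0.930

n = 5, Σx = 133, Σy = 63, Σx² = 3833, Σy² = 829, Σxy = 1581
nΣxy − ΣxΣy = 7905 − 8379 = -474
nΣx² − (Σx)² = 19165 − 17689 = 1476; nΣy² − (Σy)² = 4145 − 3969 = 176
r = -474 / √(1476 × 176) = -474 / 509.6823 ≈ -0.930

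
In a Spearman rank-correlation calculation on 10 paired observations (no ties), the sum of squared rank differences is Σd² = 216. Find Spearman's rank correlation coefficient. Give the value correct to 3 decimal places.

ρ = 1 − 6Σd² / [n(n²−1)] = 1 − 6×216 / (10×99)
  = 1 − 1296/990 = 1 − 1.3091 ≈ -0.309

-0.309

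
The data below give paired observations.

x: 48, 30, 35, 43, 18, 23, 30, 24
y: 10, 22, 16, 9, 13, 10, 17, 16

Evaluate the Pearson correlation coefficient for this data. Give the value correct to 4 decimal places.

-0.3148

n = 8, Σx = 251, Σy = 113, Σx² = 8607, Σy² = 1735, Σxy = 3445
nΣxy − ΣxΣy = 27560 − 28363 = -803
nΣx² − (Σx)² = 68856 − 63001 = 5855; nΣy² − (Σy)² = 13880 − 12769 = 1111
r = -803 / √(5855 × 1111) = -803 / 2550.4715 ≈ -0.3148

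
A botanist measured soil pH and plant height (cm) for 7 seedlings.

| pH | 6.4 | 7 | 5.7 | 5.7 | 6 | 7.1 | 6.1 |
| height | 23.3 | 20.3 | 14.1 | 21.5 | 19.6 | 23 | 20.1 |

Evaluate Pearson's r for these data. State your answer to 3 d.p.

n = 7, Σx = 44, Σy = 141.9, Σx² = 278.56, Σy² = 2933.21, Σxy = 897.65
nΣxy − ΣxΣy = 6283.55 − 6243.6 = 39.95
nΣx² − (Σx)² = 1949.92 − 1936 = 13.92; nΣy² − (Σy)² = 20532.47 − 20135.61 = 396.86
r = 39.95 / √(13.92 × 396.86) = 39.95 / 74.3256 ≈ 0.538

0.538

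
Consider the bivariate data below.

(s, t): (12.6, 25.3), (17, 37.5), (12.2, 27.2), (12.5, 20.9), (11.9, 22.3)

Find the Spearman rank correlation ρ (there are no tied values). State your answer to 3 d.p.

Rank s: 4, 5, 2, 3, 1
Rank t: 3, 5, 4, 1, 2
d = rank(s) − rank(t): 1, 0, -2, 2, -1; Σd² = 10
ρ = 1 − 6Σd² / [n(n²−1)] = 1 − 6×10 / (5×24) = 1 − 60/120 ≈ 0.500

0.500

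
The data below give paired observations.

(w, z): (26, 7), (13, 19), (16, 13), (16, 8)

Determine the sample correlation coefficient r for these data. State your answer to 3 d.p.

-0.739

n = 4, Σw = 71, Σz = 47, Σw² = 1357, Σz² = 643, Σwz = 765
nΣwz − ΣwΣz = 3060 − 3337 = -277
nΣw² − (Σw)² = 5428 − 5041 = 387; nΣz² − (Σz)² = 2572 − 2209 = 363
r = -277 / √(387 × 363) = -277 / 374.8080 ≈ -0.739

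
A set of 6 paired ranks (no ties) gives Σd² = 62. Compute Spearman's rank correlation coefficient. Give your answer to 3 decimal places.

ρ = 1 − 6Σd² / [n(n²−1)] = 1 − 6×62 / (6×35)
  = 1 − 372/210 = 1 − 1.7714 ≈ -0.771

-0.771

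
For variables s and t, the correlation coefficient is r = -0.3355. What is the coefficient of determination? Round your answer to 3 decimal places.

r² = (-0.3355)² = 0.113

0.113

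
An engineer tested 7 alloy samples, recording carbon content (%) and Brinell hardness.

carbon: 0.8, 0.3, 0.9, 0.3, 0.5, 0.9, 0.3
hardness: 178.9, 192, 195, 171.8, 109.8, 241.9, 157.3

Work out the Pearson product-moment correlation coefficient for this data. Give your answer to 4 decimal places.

0.5081

n = 7, Σx = 4, Σy = 1246.7, Σx² = 2.78, Σy² = 231724.39, Σxy = 747.56
nΣxy − ΣxΣy = 5232.92 − 4986.8 = 246.12
nΣx² − (Σx)² = 19.46 − 16 = 3.46; nΣy² − (Σy)² = 1622070.73 − 1554260.89 = 67809.84
r = 246.12 / √(3.46 × 67809.84) = 246.12 / 484.3780 ≈ 0.5081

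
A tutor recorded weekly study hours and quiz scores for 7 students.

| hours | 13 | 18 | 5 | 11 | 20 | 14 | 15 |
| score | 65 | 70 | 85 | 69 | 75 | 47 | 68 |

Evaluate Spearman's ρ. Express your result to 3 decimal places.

0.000

Rank hours: 3, 6, 1, 2, 7, 4, 5
Rank score: 2, 5, 7, 4, 6, 1, 3
d = rank(hours) − rank(score): 1, 1, -6, -2, 1, 3, 2; Σd² = 56
ρ = 1 − 6Σd² / [n(n²−1)] = 1 − 6×56 / (7×48) = 1 − 336/336 ≈ 0.000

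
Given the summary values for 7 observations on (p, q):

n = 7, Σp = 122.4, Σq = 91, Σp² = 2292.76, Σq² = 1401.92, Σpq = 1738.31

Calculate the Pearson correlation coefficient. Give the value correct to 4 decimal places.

r = (nΣpq − ΣpΣq) / √[(nΣp² − (Σp)²)(nΣq² − (Σq)²)]
Numerator: 7×1738.31 − 122.4×91 = 1029.77
Denominator: √[(16049.32 − 14981.76)(9813.44 − 8281)] = √[1067.56 × 1532.44] = 1279.0511
r = 1029.77 / 1279.0511 ≈ 0.8051

0.8051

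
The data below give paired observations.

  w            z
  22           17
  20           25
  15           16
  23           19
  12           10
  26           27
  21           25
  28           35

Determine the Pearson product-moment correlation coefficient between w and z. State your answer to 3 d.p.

0.849

n = 8, Σw = 167, Σz = 174, Σw² = 3683, Σz² = 4210, Σwz = 3878
nΣwz − ΣwΣz = 31024 − 29058 = 1966
nΣw² − (Σw)² = 29464 − 27889 = 1575; nΣz² − (Σz)² = 33680 − 30276 = 3404
r = 1966 / √(1575 × 3404) = 1966 / 2315.4481 ≈ 0.849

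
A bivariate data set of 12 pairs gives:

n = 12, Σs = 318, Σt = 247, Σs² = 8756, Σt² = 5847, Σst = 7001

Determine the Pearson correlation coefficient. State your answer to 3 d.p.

r = (nΣst − ΣsΣt) / √[(nΣs² − (Σs)²)(nΣt² − (Σt)²)]
Numerator: 12×7001 − 318×247 = 5466
Denominator: √[(105072 − 101124)(70164 − 61009)] = √[3948 × 9155] = 6011.9830
r = 5466 / 6011.9830 ≈ 0.909

0.909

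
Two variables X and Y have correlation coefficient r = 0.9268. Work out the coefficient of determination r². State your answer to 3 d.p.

r² = (0.9268)² = 0.859

0.859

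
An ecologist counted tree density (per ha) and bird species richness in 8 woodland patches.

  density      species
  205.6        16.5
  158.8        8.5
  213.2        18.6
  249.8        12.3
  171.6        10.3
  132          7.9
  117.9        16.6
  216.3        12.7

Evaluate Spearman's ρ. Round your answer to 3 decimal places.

Rank density: 5, 3, 6, 8, 4, 2, 1, 7
Rank species: 6, 2, 8, 4, 3, 1, 7, 5
d = rank(density) − rank(species): -1, 1, -2, 4, 1, 1, -6, 2; Σd² = 64
ρ = 1 − 6Σd² / [n(n²−1)] = 1 − 6×64 / (8×63) = 1 − 384/504 ≈ 0.238

0.238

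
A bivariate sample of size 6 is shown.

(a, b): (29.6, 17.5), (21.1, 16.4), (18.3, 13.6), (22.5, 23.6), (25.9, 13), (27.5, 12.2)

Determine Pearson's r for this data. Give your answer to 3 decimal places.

n = 6, Σa = 144.9, Σb = 96.3, Σa² = 3589.57, Σb² = 1634.97, Σab = 2316.12
nΣab − ΣaΣb = 13896.72 − 13953.87 = -57.15
nΣa² − (Σa)² = 21537.42 − 20996.01 = 541.41; nΣb² − (Σb)² = 9809.82 − 9273.69 = 536.13
r = -57.15 / √(541.41 × 536.13) = -57.15 / 538.7635 ≈ -0.106

-0.106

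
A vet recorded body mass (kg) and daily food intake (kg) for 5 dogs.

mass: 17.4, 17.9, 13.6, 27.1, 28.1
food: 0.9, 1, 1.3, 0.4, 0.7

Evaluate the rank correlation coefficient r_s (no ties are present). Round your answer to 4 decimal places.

-0.8000

Rank mass: 2, 3, 1, 4, 5
Rank food: 3, 4, 5, 1, 2
d = rank(mass) − rank(food): -1, -1, -4, 3, 3; Σd² = 36
ρ = 1 − 6Σd² / [n(n²−1)] = 1 − 6×36 / (5×24) = 1 − 216/120 ≈ -0.8000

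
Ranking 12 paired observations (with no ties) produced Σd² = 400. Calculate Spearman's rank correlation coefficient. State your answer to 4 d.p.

ρ = 1 − 6Σd² / [n(n²−1)] = 1 − 6×400 / (12×143)
  = 1 − 2400/1716 = 1 − 1.39860 ≈ -0.3986

-0.3986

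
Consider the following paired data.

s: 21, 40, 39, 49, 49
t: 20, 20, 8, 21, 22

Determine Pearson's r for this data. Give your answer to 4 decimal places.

0.1343

n = 5, Σs = 198, Σt = 91, Σs² = 8364, Σt² = 1789, Σst = 3639
nΣst − ΣsΣt = 18195 − 18018 = 177
nΣs² − (Σs)² = 41820 − 39204 = 2616; nΣt² − (Σt)² = 8945 − 8281 = 664
r = 177 / √(2616 × 664) = 177 / 1317.9621 ≈ 0.1343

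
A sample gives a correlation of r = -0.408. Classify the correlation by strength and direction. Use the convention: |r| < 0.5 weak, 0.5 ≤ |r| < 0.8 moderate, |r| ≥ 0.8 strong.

r = -0.408 < 0 so the relationship is negative.
|r| = 0.408, which falls in the weak range.

weak negative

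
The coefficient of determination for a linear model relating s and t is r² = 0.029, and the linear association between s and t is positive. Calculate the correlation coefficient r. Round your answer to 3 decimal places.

|r| = √0.029 = 0.170
The association is positive, so r = 0.170.

0.170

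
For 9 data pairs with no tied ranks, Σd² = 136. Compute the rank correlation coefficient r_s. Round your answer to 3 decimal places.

ρ = 1 − 6Σd² / [n(n²−1)] = 1 − 6×136 / (9×80)
  = 1 − 816/720 = 1 − 1.1333 ≈ -0.133

-0.133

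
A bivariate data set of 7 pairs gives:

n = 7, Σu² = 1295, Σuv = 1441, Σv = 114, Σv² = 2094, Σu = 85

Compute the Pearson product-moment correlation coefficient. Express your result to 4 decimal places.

0.2270

r = (nΣuv − ΣuΣv) / √[(nΣu² − (Σu)²)(nΣv² − (Σv)²)]
Numerator: 7×1441 − 85×114 = 397
Denominator: √[(9065 − 7225)(14658 − 12996)] = √[1840 × 1662] = 1748.7367
r = 397 / 1748.7367 ≈ 0.2270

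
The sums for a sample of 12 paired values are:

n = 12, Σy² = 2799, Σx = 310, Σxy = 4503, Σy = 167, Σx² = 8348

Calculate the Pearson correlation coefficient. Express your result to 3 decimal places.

r = (nΣxy − ΣxΣy) / √[(nΣx² − (Σx)²)(nΣy² − (Σy)²)]
Numerator: 12×4503 − 310×167 = 2266
Denominator: √[(100176 − 96100)(33588 − 27889)] = √[4076 × 5699] = 4819.6602
r = 2266 / 4819.6602 ≈ 0.470

0.470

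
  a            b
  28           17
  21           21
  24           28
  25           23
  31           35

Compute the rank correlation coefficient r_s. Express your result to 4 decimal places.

Rank a: 4, 1, 2, 3, 5
Rank b: 1, 2, 4, 3, 5
d = rank(a) − rank(b): 3, -1, -2, 0, 0; Σd² = 14
ρ = 1 − 6Σd² / [n(n²−1)] = 1 − 6×14 / (5×24) = 1 − 84/120 ≈ 0.3000

0.3000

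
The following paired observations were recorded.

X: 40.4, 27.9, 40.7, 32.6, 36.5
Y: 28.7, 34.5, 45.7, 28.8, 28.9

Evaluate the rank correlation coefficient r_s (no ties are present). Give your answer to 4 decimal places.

0.1000

Rank X: 4, 1, 5, 2, 3
Rank Y: 1, 4, 5, 2, 3
d = rank(X) − rank(Y): 3, -3, 0, 0, 0; Σd² = 18
ρ = 1 − 6Σd² / [n(n²−1)] = 1 − 6×18 / (5×24) = 1 − 108/120 ≈ 0.1000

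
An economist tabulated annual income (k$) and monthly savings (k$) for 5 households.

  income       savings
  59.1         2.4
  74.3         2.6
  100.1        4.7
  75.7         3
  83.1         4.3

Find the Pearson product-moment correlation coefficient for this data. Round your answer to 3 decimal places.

0.907

n = 5, Σx = 392.3, Σy = 17, Σx² = 31669.41, Σy² = 62.1, Σxy = 1389.92
nΣxy − ΣxΣy = 6949.6 − 6669.1 = 280.5
nΣx² − (Σx)² = 158347.05 − 153899.29 = 4447.76; nΣy² − (Σy)² = 310.5 − 289 = 21.5
r = 280.5 / √(4447.76 × 21.5) = 280.5 / 309.2359 ≈ 0.907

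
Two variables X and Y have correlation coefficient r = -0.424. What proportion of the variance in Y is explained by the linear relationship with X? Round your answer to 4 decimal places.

r² = (-0.424)² = 0.1798

0.1798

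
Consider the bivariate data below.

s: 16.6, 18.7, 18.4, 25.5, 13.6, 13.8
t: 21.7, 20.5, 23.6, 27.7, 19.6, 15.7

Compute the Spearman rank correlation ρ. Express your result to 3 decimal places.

Rank s: 3, 5, 4, 6, 1, 2
Rank t: 4, 3, 5, 6, 2, 1
d = rank(s) − rank(t): -1, 2, -1, 0, -1, 1; Σd² = 8
ρ = 1 − 6Σd² / [n(n²−1)] = 1 − 6×8 / (6×35) = 1 − 48/210 ≈ 0.771

0.771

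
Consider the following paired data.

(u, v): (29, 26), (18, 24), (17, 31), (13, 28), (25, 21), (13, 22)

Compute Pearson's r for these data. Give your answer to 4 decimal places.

n = 6, Σu = 115, Σv = 152, Σu² = 2417, Σv² = 3922, Σuv = 2888
nΣuv − ΣuΣv = 17328 − 17480 = -152
nΣu² − (Σu)² = 14502 − 13225 = 1277; nΣv² − (Σv)² = 23532 − 23104 = 428
r = -152 / √(1277 × 428) = -152 / 739.2943 ≈ -0.2056

-0.2056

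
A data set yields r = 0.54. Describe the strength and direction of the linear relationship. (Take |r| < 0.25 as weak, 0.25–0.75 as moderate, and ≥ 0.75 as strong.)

moderate positive

r = 0.54 > 0 so the relationship is positive.
|r| = 0.54, which falls in the moderate range.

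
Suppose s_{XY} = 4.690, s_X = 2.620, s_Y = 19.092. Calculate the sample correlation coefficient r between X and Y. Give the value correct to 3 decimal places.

0.094

r = Cov(X,Y) / (s_X · s_Y) = 4.690 / (2.620 × 19.092)
  = 4.690 / 50.0210 ≈ 0.094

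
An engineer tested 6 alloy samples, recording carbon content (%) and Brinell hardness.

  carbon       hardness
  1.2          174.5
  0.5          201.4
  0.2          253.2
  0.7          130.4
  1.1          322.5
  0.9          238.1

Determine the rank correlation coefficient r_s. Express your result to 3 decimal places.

-0.086

Rank carbon: 6, 2, 1, 3, 5, 4
Rank hardness: 2, 3, 5, 1, 6, 4
d = rank(carbon) − rank(hardness): 4, -1, -4, 2, -1, 0; Σd² = 38
ρ = 1 − 6Σd² / [n(n²−1)] = 1 − 6×38 / (6×35) = 1 − 228/210 ≈ -0.086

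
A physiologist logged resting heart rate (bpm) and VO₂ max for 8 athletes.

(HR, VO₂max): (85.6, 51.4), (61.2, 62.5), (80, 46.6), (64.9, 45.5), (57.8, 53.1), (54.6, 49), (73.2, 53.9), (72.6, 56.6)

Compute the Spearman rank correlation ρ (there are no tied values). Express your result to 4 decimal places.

-0.0952

Rank HR: 8, 3, 7, 4, 2, 1, 6, 5
Rank VO₂max: 4, 8, 2, 1, 5, 3, 6, 7
d = rank(HR) − rank(VO₂max): 4, -5, 5, 3, -3, -2, 0, -2; Σd² = 92
ρ = 1 − 6Σd² / [n(n²−1)] = 1 − 6×92 / (8×63) = 1 − 552/504 ≈ -0.0952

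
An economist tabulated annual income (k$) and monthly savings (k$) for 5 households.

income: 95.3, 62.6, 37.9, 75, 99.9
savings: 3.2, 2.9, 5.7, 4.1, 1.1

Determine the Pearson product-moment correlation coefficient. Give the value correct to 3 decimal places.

-0.824

n = 5, Σx = 370.7, Σy = 17, Σx² = 30042.27, Σy² = 69.16, Σxy = 1119.92
nΣxy − ΣxΣy = 5599.6 − 6301.9 = -702.3
nΣx² − (Σx)² = 150211.35 − 137418.49 = 12792.86; nΣy² − (Σy)² = 345.8 − 289 = 56.8
r = -702.3 / √(12792.86 × 56.8) = -702.3 / 852.4286 ≈ -0.824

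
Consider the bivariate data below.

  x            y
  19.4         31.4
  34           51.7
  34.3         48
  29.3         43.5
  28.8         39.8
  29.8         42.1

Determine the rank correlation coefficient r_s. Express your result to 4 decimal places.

Rank x: 1, 5, 6, 3, 2, 4
Rank y: 1, 6, 5, 4, 2, 3
d = rank(x) − rank(y): 0, -1, 1, -1, 0, 1; Σd² = 4
ρ = 1 − 6Σd² / [n(n²−1)] = 1 − 6×4 / (6×35) = 1 − 24/210 ≈ 0.8857

0.8857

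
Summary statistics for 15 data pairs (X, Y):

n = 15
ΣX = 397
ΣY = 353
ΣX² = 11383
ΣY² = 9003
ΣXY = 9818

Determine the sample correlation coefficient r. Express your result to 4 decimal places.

r = (nΣXY − ΣXΣY) / √[(nΣX² − (ΣX)²)(nΣY² − (ΣY)²)]
Numerator: 15×9818 − 397×353 = 7129
Denominator: √[(170745 − 157609)(135045 − 124609)] = √[13136 × 10436] = 11708.4284
r = 7129 / 11708.4284 ≈ 0.6089

0.6089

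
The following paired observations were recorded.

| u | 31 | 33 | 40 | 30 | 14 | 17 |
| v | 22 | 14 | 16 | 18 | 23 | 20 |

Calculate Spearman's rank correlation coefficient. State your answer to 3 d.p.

Rank u: 4, 5, 6, 3, 1, 2
Rank v: 5, 1, 2, 3, 6, 4
d = rank(u) − rank(v): -1, 4, 4, 0, -5, -2; Σd² = 62
ρ = 1 − 6Σd² / [n(n²−1)] = 1 − 6×62 / (6×35) = 1 − 372/210 ≈ -0.771

-0.771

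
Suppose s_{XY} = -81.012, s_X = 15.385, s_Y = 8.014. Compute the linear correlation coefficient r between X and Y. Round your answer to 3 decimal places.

-0.657

r = Cov(X,Y) / (s_X · s_Y) = -81.012 / (15.385 × 8.014)
  = -81.012 / 123.2954 ≈ -0.657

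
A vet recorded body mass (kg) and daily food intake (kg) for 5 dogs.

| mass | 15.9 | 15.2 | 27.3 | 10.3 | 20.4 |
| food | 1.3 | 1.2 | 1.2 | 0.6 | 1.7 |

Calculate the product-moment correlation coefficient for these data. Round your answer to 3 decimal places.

0.557

n = 5, Σx = 89.1, Σy = 6, Σx² = 1751.39, Σy² = 7.82, Σxy = 112.53
nΣxy − ΣxΣy = 562.65 − 534.6 = 28.05
nΣx² − (Σx)² = 8756.95 − 7938.81 = 818.14; nΣy² − (Σy)² = 39.1 − 36 = 3.1
r = 28.05 / √(818.14 × 3.1) = 28.05 / 50.3610 ≈ 0.557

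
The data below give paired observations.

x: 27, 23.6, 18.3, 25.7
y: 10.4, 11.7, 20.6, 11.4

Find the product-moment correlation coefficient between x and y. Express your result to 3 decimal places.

-0.963

n = 4, Σx = 94.6, Σy = 54.1, Σx² = 2281.34, Σy² = 799.37, Σxy = 1226.88
nΣxy − ΣxΣy = 4907.52 − 5117.86 = -210.34
nΣx² − (Σx)² = 9125.36 − 8949.16 = 176.2; nΣy² − (Σy)² = 3197.48 − 2926.81 = 270.67
r = -210.34 / √(176.2 × 270.67) = -210.34 / 218.3851 ≈ -0.963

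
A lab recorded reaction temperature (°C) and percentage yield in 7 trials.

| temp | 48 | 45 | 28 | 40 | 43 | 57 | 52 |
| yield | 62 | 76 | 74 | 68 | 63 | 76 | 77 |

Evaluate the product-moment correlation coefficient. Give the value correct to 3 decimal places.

0.152

n = 7, Σx = 313, Σy = 496, Σx² = 14515, Σy² = 35394, Σxy = 22233
nΣxy − ΣxΣy = 155631 − 155248 = 383
nΣx² − (Σx)² = 101605 − 97969 = 3636; nΣy² − (Σy)² = 247758 − 246016 = 1742
r = 383 / √(3636 × 1742) = 383 / 2516.7264 ≈ 0.152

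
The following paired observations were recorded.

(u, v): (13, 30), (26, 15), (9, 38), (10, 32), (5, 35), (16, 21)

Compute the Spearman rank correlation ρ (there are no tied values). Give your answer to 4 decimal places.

-0.9429

Rank u: 4, 6, 2, 3, 1, 5
Rank v: 3, 1, 6, 4, 5, 2
d = rank(u) − rank(v): 1, 5, -4, -1, -4, 3; Σd² = 68
ρ = 1 − 6Σd² / [n(n²−1)] = 1 − 6×68 / (6×35) = 1 − 408/210 ≈ -0.9429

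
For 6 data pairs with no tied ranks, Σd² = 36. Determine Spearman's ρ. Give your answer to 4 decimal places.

-0.0286

ρ = 1 − 6Σd² / [n(n²−1)] = 1 − 6×36 / (6×35)
  = 1 − 216/210 = 1 − 1.02857 ≈ -0.0286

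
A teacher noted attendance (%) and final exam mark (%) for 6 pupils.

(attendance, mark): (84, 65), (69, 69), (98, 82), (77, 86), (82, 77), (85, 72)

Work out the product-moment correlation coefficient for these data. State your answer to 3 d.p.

0.275

n = 6, Σx = 495, Σy = 451, Σx² = 41299, Σy² = 34219, Σxy = 37313
nΣxy − ΣxΣy = 223878 − 223245 = 633
nΣx² − (Σx)² = 247794 − 245025 = 2769; nΣy² − (Σy)² = 205314 − 203401 = 1913
r = 633 / √(2769 × 1913) = 633 / 2301.5423 ≈ 0.275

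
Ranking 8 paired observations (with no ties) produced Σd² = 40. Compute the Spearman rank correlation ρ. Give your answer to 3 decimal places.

ρ = 1 − 6Σd² / [n(n²−1)] = 1 − 6×40 / (8×63)
  = 1 − 240/504 = 1 − 0.4762 ≈ 0.524

0.524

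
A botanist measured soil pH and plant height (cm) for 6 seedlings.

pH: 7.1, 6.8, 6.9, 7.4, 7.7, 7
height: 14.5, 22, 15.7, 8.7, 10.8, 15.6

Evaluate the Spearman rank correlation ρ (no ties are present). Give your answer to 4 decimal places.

-0.9429

Rank pH: 4, 1, 2, 5, 6, 3
Rank height: 3, 6, 5, 1, 2, 4
d = rank(pH) − rank(height): 1, -5, -3, 4, 4, -1; Σd² = 68
ρ = 1 − 6Σd² / [n(n²−1)] = 1 − 6×68 / (6×35) = 1 − 408/210 ≈ -0.9429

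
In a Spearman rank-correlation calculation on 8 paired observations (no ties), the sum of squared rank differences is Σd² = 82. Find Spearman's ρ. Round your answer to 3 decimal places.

0.024

ρ = 1 − 6Σd² / [n(n²−1)] = 1 − 6×82 / (8×63)
  = 1 − 492/504 = 1 − 0.9762 ≈ 0.024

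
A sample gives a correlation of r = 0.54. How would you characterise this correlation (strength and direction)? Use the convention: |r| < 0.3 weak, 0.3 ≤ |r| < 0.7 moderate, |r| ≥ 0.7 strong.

r = 0.54 > 0 so the relationship is positive.
|r| = 0.54, which falls in the moderate range.

moderate positive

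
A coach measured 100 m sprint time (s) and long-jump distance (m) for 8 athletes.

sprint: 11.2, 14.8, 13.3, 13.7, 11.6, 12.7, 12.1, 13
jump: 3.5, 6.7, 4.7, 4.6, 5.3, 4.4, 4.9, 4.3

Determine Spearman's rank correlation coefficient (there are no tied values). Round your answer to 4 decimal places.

Rank sprint: 1, 8, 6, 7, 2, 4, 3, 5
Rank jump: 1, 8, 5, 4, 7, 3, 6, 2
d = rank(sprint) − rank(jump): 0, 0, 1, 3, -5, 1, -3, 3; Σd² = 54
ρ = 1 − 6Σd² / [n(n²−1)] = 1 − 6×54 / (8×63) = 1 − 324/504 ≈ 0.3571

0.3571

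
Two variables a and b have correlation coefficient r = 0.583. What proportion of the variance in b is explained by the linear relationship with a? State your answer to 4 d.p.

r² = (0.583)² = 0.3399

0.3399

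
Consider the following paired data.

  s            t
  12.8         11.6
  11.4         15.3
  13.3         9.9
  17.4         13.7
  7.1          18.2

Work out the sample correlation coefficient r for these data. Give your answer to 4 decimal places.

-0.6204

n = 5, Σs = 62, Σt = 68.7, Σs² = 823.86, Σt² = 985.59, Σst = 822.17
nΣst − ΣsΣt = 4110.85 − 4259.4 = -148.55
nΣs² − (Σs)² = 4119.3 − 3844 = 275.3; nΣt² − (Σt)² = 4927.95 − 4719.69 = 208.26
r = -148.55 / √(275.3 × 208.26) = -148.55 / 239.4451 ≈ -0.6204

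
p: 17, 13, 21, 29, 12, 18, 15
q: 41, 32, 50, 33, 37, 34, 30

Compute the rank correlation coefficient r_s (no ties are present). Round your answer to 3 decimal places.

0.250

Rank p: 4, 2, 6, 7, 1, 5, 3
Rank q: 6, 2, 7, 3, 5, 4, 1
d = rank(p) − rank(q): -2, 0, -1, 4, -4, 1, 2; Σd² = 42
ρ = 1 − 6Σd² / [n(n²−1)] = 1 − 6×42 / (7×48) = 1 − 252/336 ≈ 0.250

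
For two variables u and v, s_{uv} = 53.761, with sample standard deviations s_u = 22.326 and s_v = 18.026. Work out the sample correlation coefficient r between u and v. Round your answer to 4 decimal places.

r = Cov(u,v) / (s_u · s_v) = 53.761 / (22.326 × 18.026)
  = 53.761 / 402.4485 ≈ 0.1336

0.1336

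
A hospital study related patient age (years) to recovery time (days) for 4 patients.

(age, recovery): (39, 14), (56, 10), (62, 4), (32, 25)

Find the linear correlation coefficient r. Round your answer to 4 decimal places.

n = 4, Σx = 189, Σy = 53, Σx² = 9525, Σy² = 937, Σxy = 2154
nΣxy − ΣxΣy = 8616 − 10017 = -1401
nΣx² − (Σx)² = 38100 − 35721 = 2379; nΣy² − (Σy)² = 3748 − 2809 = 939
r = -1401 / √(2379 × 939) = -1401 / 1494.6173 ≈ -0.9374

-0.9374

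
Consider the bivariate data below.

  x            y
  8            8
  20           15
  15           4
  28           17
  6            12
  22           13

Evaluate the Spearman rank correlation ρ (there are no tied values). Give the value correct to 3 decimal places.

Rank x: 2, 4, 3, 6, 1, 5
Rank y: 2, 5, 1, 6, 3, 4
d = rank(x) − rank(y): 0, -1, 2, 0, -2, 1; Σd² = 10
ρ = 1 − 6Σd² / [n(n²−1)] = 1 − 6×10 / (6×35) = 1 − 60/210 ≈ 0.714

0.714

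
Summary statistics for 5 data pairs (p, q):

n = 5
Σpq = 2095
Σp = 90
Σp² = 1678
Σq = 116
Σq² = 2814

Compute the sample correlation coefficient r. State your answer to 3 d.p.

0.083

r = (nΣpq − ΣpΣq) / √[(nΣp² − (Σp)²)(nΣq² − (Σq)²)]
Numerator: 5×2095 − 90×116 = 35
Denominator: √[(8390 − 8100)(14070 − 13456)] = √[290 × 614] = 421.9716
r = 35 / 421.9716 ≈ 0.083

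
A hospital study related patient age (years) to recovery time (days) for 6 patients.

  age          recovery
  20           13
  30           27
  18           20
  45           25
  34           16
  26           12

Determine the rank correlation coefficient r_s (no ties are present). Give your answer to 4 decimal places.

0.3714

Rank age: 2, 4, 1, 6, 5, 3
Rank recovery: 2, 6, 4, 5, 3, 1
d = rank(age) − rank(recovery): 0, -2, -3, 1, 2, 2; Σd² = 22
ρ = 1 − 6Σd² / [n(n²−1)] = 1 − 6×22 / (6×35) = 1 − 132/210 ≈ 0.3714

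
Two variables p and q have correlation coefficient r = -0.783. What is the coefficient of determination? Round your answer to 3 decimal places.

0.613

r² = (-0.783)² = 0.613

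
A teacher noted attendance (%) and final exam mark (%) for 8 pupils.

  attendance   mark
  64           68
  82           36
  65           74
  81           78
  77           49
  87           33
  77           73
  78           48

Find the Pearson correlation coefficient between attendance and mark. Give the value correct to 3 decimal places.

n = 8, Σx = 611, Σy = 459, Σx² = 47117, Σy² = 28603, Σxy = 34441
nΣxy − ΣxΣy = 275528 − 280449 = -4921
nΣx² − (Σx)² = 376936 − 373321 = 3615; nΣy² − (Σy)² = 228824 − 210681 = 18143
r = -4921 / √(3615 × 18143) = -4921 / 8098.5767 ≈ -0.608

-0.608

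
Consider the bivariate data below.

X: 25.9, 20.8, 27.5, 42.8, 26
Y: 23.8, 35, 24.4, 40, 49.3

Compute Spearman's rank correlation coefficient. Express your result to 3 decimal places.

0.300

Rank X: 2, 1, 4, 5, 3
Rank Y: 1, 3, 2, 4, 5
d = rank(X) − rank(Y): 1, -2, 2, 1, -2; Σd² = 14
ρ = 1 − 6Σd² / [n(n²−1)] = 1 − 6×14 / (5×24) = 1 − 84/120 ≈ 0.300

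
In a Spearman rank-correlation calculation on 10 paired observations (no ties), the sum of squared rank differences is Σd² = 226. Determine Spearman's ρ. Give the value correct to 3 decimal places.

-0.370

ρ = 1 − 6Σd² / [n(n²−1)] = 1 − 6×226 / (10×99)
  = 1 − 1356/990 = 1 − 1.3697 ≈ -0.370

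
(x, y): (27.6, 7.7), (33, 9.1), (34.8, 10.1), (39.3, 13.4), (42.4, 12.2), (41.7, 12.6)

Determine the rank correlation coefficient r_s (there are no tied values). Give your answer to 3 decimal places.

Rank x: 1, 2, 3, 4, 6, 5
Rank y: 1, 2, 3, 6, 4, 5
d = rank(x) − rank(y): 0, 0, 0, -2, 2, 0; Σd² = 8
ρ = 1 − 6Σd² / [n(n²−1)] = 1 − 6×8 / (6×35) = 1 − 48/210 ≈ 0.771

0.771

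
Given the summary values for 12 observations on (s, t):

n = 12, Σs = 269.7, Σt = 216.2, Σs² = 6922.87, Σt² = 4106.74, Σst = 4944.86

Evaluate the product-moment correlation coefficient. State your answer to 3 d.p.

r = (nΣst − ΣsΣt) / √[(nΣs² − (Σs)²)(nΣt² − (Σt)²)]
Numerator: 12×4944.86 − 269.7×216.2 = 1029.18
Denominator: √[(83074.44 − 72738.09)(49280.88 − 46742.44)] = √[10336.35 × 2538.44] = 5122.3241
r = 1029.18 / 5122.3241 ≈ 0.201

0.201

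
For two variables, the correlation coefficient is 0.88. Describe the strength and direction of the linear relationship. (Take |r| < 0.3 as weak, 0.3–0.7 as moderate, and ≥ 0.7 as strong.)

r = 0.88 > 0 so the relationship is positive.
|r| = 0.88, which falls in the strong range.

strong positive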